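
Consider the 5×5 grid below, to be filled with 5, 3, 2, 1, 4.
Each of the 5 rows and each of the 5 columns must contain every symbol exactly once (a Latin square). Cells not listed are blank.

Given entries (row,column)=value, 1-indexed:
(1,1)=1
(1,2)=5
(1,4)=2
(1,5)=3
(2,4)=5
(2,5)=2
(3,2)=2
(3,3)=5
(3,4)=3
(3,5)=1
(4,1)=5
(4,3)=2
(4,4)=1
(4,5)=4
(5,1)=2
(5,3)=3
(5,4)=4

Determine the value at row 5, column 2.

Row 5 already has {3, 2, 4} and column 2 already has {5, 2}, so row 5, column 2 must be 1.

1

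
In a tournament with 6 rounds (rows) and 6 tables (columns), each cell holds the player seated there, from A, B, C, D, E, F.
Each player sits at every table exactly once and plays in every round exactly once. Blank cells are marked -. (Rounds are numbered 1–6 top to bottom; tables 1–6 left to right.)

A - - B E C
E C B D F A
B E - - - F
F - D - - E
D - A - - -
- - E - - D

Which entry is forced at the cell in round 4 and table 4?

C

Round 1, table 3: round 1 has {A, B, C, E} and table 3 has {A, B, D, E}, leaving only F.
Round 1, table 2: round 1 has {A, B, C, E, F} and table 2 has {C, E}, leaving only D.
Round 3, table 3: round 3 has {B, E, F} and table 3 has {A, B, D, E, F}, leaving only C.
Round 3, table 4: round 3 has {B, C, E, F} and table 4 has {B, D}, leaving only A.
Round 4 already has {D, E, F} and table 4 already has {A, B, D}, so round 4, table 4 must be C.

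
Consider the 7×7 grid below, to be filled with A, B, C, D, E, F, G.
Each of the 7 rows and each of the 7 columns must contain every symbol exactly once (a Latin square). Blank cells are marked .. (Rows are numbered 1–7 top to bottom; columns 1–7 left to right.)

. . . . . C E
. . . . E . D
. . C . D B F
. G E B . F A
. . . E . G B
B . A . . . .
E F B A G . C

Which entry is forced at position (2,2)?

B

Row 2, column 6: row 2 has {D, E} and column 6 has {B, C, F, G}, leaving only A.
Row 3, column 4: row 3 has {B, C, D, F} and column 4 has {A, B, E}, leaving only G.
Row 3, column 1: row 3 has {B, C, D, F, G} and column 1 has {B, E}, leaving only A.
Row 3, column 2: row 3 has {A, B, C, D, F, G} and column 2 has {F, G}, leaving only E.
Row 4, column 5: row 4 has {A, B, E, F, G} and column 5 has {D, E, G}, leaving only C.
Row 4, column 1: row 4 has {A, B, C, E, F, G} and column 1 has {A, B, E}, leaving only D.
Row 6, column 5: row 6 has {A, B} and column 5 has {C, D, E, G}, leaving only F.
Row 5, column 5: row 5 has {B, E, G} and column 5 has {C, D, E, F, G}, leaving only A.
Row 1, column 5: row 1 has {C, E} and column 5 has {A, C, D, E, F, G}, leaving only B.
Row 6, column 7: row 6 has {A, B, F} and column 7 has {A, B, C, D, E, F}, leaving only G.
Row 7, column 6: row 7 has {A, B, C, E, F, G} and column 6 has {A, B, C, F, G}, leaving only D.
Row 6, column 6: row 6 has {A, B, F, G} and column 6 has {A, B, C, D, F, G}, leaving only E.
Row 2, column 2 is narrowed to {B, C}.
If it were C, then row 2, column 3 would be left with no valid symbol.
So row 2, column 2 must be B.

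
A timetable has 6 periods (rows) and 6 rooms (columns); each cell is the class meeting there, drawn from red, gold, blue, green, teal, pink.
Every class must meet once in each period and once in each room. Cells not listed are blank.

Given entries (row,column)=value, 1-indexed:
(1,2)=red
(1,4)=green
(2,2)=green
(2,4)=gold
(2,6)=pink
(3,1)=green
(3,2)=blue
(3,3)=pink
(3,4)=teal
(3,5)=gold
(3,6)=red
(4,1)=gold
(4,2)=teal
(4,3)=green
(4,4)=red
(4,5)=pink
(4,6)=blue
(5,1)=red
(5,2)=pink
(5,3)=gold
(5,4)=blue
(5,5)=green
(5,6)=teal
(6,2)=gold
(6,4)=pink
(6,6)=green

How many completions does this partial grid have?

Period 1, room 1: eliminating its period and room leaves {blue, teal, pink}.
Period 1, room 3: eliminating its period and room leaves {blue, teal}.
Period 1, room 5: eliminating its period and room leaves {blue, teal}.
Period 1, room 6: eliminating its period and room leaves {gold}.
Period 2, room 1: eliminating its period and room leaves {blue, teal}.
Period 2, room 3: eliminating its period and room leaves {red, blue, teal}.
Period 2, room 5: eliminating its period and room leaves {red, blue, teal}.
Period 6, room 1: eliminating its period and room leaves {blue, teal}.
Period 6, room 3: eliminating its period and room leaves {red, blue, teal}.
Period 6, room 5: eliminating its period and room leaves {red, blue, teal}.
Enumerating the assignments across these blanks that avoid any period or room repeat gives 4 completions.

4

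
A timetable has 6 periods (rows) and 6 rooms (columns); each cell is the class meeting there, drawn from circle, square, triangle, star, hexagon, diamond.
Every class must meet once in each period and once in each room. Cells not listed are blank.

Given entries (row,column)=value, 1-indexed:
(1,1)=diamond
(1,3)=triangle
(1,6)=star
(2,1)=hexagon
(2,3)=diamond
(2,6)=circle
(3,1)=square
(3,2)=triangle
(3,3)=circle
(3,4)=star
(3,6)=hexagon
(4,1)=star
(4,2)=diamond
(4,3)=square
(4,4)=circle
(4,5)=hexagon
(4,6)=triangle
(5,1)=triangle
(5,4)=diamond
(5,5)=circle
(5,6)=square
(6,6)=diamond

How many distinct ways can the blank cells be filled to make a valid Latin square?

Period 1, room 2: eliminating its period and room leaves {circle, square, hexagon}.
Period 1, room 4: eliminating its period and room leaves {square, hexagon}.
Period 1, room 5: eliminating its period and room leaves {square}.
Period 2, room 2: eliminating its period and room leaves {square, star}.
Period 2, room 4: eliminating its period and room leaves {square, triangle}.
Period 2, room 5: eliminating its period and room leaves {square, triangle, star}.
Period 3, room 5: eliminating its period and room leaves {diamond}.
Period 5, room 2: eliminating its period and room leaves {star, hexagon}.
Period 5, room 3: eliminating its period and room leaves {star, hexagon}.
Period 6, room 1: eliminating its period and room leaves {circle}.
Period 6, room 2: eliminating its period and room leaves {circle, square, star, hexagon}.
Period 6, room 3: eliminating its period and room leaves {star, hexagon}.
Period 6, room 4: eliminating its period and room leaves {square, triangle, hexagon}.
Period 6, room 5: eliminating its period and room leaves {square, triangle, star}.
Enumerating the assignments across these blanks that avoid any period or room repeat gives 3 completions.

3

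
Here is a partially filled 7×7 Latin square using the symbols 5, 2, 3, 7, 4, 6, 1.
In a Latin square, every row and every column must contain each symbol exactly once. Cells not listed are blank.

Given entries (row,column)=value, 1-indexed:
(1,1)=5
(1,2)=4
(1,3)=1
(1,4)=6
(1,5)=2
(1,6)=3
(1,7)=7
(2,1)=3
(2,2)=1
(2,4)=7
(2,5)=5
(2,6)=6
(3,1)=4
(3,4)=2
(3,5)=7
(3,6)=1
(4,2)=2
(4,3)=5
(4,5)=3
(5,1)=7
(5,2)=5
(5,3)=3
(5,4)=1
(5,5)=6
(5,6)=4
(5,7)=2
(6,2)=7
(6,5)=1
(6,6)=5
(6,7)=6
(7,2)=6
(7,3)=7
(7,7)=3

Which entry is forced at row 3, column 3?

6

Row 3 already has {2, 7, 4, 1} and column 3 already has {5, 3, 7, 1}, so row 3, column 3 must be 6.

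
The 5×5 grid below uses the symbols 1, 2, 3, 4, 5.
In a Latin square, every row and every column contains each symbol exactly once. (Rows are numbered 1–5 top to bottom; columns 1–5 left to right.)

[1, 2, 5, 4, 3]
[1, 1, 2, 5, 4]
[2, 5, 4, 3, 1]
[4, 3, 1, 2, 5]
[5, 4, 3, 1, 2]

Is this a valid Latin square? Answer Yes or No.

No

Row 2 contains 1 twice (at columns 1 and 2), so it is not a permutation.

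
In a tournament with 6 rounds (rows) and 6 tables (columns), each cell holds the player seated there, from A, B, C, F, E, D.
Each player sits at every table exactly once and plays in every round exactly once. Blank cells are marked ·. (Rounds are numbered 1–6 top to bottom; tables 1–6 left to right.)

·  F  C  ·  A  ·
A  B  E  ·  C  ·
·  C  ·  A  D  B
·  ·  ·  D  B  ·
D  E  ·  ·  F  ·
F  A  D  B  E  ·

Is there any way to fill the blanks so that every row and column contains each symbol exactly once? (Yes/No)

Round 4, table 2: round 4 together with table 2 already contain {A, B, C, F, E, D} — every symbol — so nothing can go there. The grid has no valid completion.

No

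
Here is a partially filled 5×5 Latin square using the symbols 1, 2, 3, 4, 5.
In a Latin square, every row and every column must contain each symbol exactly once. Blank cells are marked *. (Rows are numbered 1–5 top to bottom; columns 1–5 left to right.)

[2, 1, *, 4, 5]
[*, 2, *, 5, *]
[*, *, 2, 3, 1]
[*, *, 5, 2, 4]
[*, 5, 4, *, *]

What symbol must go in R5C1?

3

Row 1, column 3: row 1 has {1, 2, 4, 5} and column 3 has {2, 4, 5}, leaving only 3.
Row 2, column 3: row 2 has {2, 5} and column 3 has {2, 3, 4, 5}, leaving only 1.
Row 2, column 5: row 2 has {1, 2, 5} and column 5 has {1, 4, 5}, leaving only 3.
Row 2, column 1: row 2 has {1, 2, 3, 5} and column 1 has {2}, leaving only 4.
Row 3, column 1: row 3 has {1, 2, 3} and column 1 has {2, 4}, leaving only 5.
Row 3, column 2: row 3 has {1, 2, 3, 5} and column 2 has {1, 2, 5}, leaving only 4.
Row 4, column 2: row 4 has {2, 4, 5} and column 2 has {1, 2, 4, 5}, leaving only 3.
Row 4, column 1: row 4 has {2, 3, 4, 5} and column 1 has {2, 4, 5}, leaving only 1.
Row 5 already has {4, 5} and column 1 already has {1, 2, 4, 5}, so row 5, column 1 must be 3.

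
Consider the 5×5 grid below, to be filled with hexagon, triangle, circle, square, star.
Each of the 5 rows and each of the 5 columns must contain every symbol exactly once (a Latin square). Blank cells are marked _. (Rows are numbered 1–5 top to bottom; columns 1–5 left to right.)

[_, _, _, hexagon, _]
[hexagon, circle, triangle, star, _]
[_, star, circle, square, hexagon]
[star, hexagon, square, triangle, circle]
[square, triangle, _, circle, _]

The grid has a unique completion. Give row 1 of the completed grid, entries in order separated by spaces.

Row 1, column 2: row 1 has {hexagon} and column 2 has {hexagon, triangle, circle, star}, leaving only square.
Row 1, column 3: row 1 has {hexagon, square} and column 3 has {triangle, circle, square}, leaving only star.
Row 1, column 5: row 1 has {hexagon, square, star} and column 5 has {hexagon, circle}, leaving only triangle.
Row 1, column 1: row 1 has {hexagon, triangle, square, star} and column 1 has {hexagon, square, star}, leaving only circle.
So row 1 reads: circle square star hexagon triangle.

circle square star hexagon triangle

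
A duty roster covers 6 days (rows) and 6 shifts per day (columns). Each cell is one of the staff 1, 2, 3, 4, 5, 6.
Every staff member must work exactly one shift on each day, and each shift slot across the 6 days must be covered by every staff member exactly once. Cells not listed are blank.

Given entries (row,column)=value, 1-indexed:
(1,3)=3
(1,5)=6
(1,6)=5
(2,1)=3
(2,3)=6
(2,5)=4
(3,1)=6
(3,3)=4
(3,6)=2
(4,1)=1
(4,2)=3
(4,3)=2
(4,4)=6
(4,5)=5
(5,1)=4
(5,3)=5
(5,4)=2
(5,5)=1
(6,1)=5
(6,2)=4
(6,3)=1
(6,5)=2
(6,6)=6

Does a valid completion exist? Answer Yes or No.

Yes

No day or shift among the givens repeats a symbol, and propagating forced cells runs into no contradiction.
One valid completion exists (for instance, 2 1 3 4 6 5 / 3 2 6 5 4 1 / 6 5 4 1 3 2 / 1 3 2 6 5 4 / 4 6 5 2 1 3 / 5 4 1 3 2 6).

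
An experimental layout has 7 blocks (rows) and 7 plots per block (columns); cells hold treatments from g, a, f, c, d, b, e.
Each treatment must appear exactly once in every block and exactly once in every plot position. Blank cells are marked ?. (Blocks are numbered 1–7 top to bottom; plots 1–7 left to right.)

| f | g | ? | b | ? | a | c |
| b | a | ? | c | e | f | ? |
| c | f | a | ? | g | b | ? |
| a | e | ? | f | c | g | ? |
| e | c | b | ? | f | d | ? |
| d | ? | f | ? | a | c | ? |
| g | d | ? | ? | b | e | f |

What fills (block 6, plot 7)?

Block 1, plot 5: block 1 has {g, a, f, c, b} and plot 5 has {g, a, f, c, b, e}, leaving only d.
Block 1, plot 3: block 1 has {g, a, f, c, d, b} and plot 3 has {a, f, b}, leaving only e.
Block 4, plot 3: block 4 has {g, a, f, c, e} and plot 3 has {a, f, b, e}, leaving only d.
Block 2, plot 3: block 2 has {a, f, c, b, e} and plot 3 has {a, f, d, b, e}, leaving only g.
Block 2, plot 7: block 2 has {g, a, f, c, b, e} and plot 7 has {f, c}, leaving only d.
Block 3, plot 7: block 3 has {g, a, f, c, b} and plot 7 has {f, c, d}, leaving only e.
Block 3, plot 4: block 3 has {g, a, f, c, b, e} and plot 4 has {f, c, b}, leaving only d.
Block 4, plot 7: block 4 has {g, a, f, c, d, e} and plot 7 has {f, c, d, e}, leaving only b.
Block 6 already has {a, f, c, d} and plot 7 already has {f, c, d, b, e}, so block 6, plot 7 must be g.

g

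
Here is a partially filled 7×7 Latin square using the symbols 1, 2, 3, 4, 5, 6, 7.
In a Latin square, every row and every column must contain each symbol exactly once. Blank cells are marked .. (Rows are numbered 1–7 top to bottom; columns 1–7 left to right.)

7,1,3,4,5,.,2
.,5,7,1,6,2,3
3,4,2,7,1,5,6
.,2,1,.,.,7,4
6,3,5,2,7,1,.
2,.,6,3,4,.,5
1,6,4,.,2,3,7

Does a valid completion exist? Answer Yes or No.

No

Row 5, column 7: row 5 together with column 7 already contain {1, 2, 3, 4, 5, 6, 7} — every symbol — so nothing can go there. The grid has no valid completion.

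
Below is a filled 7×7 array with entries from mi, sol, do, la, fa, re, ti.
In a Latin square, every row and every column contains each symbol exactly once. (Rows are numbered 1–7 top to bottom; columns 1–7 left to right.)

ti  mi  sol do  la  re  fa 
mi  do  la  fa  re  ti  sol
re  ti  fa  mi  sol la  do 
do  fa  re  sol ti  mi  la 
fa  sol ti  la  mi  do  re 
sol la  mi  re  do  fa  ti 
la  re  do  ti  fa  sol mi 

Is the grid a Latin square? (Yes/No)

Yes

Each row is a permutation of the 7 symbols, and so is each column.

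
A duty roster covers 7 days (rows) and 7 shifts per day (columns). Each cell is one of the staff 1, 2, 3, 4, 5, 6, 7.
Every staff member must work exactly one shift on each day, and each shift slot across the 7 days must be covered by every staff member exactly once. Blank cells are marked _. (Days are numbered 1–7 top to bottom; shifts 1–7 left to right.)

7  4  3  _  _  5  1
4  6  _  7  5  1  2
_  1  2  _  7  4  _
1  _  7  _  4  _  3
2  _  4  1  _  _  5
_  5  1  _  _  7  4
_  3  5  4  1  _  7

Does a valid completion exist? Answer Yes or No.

No

Day 2, shift 3: day 2 together with shift 3 already contain {1, 2, 3, 4, 5, 6, 7} — every symbol — so nothing can go there. The grid has no valid completion.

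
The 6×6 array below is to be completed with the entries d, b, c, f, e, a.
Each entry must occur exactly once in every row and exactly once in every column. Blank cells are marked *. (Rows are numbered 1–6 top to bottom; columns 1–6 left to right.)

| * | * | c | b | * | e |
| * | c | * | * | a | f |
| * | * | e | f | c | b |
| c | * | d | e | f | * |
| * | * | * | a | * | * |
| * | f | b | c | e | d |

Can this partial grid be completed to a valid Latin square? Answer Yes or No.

No

Row 2, column 3: row 2 together with column 3 already contain {d, b, c, f, e, a} — every symbol — so nothing can go there. The grid has no valid completion.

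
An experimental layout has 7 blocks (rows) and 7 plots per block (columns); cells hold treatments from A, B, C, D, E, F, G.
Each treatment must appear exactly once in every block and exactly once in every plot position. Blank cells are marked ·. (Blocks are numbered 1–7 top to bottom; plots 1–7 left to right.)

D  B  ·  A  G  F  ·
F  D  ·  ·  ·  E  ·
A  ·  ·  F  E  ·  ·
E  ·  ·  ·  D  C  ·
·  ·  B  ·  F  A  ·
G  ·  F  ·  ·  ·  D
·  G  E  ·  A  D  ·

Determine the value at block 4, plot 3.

Block 1, plot 3: block 1 has {A, B, D, F, G} and plot 3 has {B, E, F}, leaving only C.
Block 1, plot 7: block 1 has {A, B, C, D, F, G} and plot 7 has {D}, leaving only E.
Block 3, plot 2: block 3 has {A, E, F} and plot 2 has {B, D, G}, leaving only C.
Block 5, plot 1: block 5 has {A, B, F} and plot 1 has {A, D, E, F, G}, leaving only C.
Block 5, plot 2: block 5 has {A, B, C, F} and plot 2 has {B, C, D, G}, leaving only E.
Block 5, plot 7: block 5 has {A, B, C, E, F} and plot 7 has {D, E}, leaving only G.
Block 3, plot 7: block 3 has {A, C, E, F} and plot 7 has {D, E, G}, leaving only B.
Block 3, plot 6: block 3 has {A, B, C, E, F} and plot 6 has {A, C, D, E, F}, leaving only G.
Block 3, plot 3: block 3 has {A, B, C, E, F, G} and plot 3 has {B, C, E, F}, leaving only D.
Block 5, plot 4: block 5 has {A, B, C, E, F, G} and plot 4 has {A, F}, leaving only D.
Block 6, plot 2: block 6 has {D, F, G} and plot 2 has {B, C, D, E, G}, leaving only A.
Block 4, plot 2: block 4 has {C, D, E} and plot 2 has {A, B, C, D, E, G}, leaving only F.
Block 4, plot 7: block 4 has {C, D, E, F} and plot 7 has {B, D, E, G}, leaving only A.
Block 4 already has {A, C, D, E, F} and plot 3 already has {B, C, D, E, F}, so block 4, plot 3 must be G.

G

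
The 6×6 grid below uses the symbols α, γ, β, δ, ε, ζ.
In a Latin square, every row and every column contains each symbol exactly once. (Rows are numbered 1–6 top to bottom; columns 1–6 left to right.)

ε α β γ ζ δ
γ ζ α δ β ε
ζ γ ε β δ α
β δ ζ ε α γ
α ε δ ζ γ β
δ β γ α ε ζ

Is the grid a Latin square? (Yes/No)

Yes

Each row is a permutation of the 6 symbols, and so is each column.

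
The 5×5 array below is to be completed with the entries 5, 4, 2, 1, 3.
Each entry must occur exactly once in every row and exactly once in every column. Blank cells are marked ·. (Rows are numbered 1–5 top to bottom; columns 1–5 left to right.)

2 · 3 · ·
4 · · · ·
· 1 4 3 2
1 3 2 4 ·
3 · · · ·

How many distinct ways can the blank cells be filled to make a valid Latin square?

Row 1, column 2: eliminating its row and column leaves {5, 4}.
Row 1, column 4: eliminating its row and column leaves {5, 1}.
Row 1, column 5: eliminating its row and column leaves {5, 4, 1}.
Row 2, column 2: eliminating its row and column leaves {5, 2}.
Row 2, column 3: eliminating its row and column leaves {5, 1}.
Row 2, column 4: eliminating its row and column leaves {5, 2, 1}.
Row 2, column 5: eliminating its row and column leaves {5, 1, 3}.
Row 3, column 1: eliminating its row and column leaves {5}.
Row 4, column 5: eliminating its row and column leaves {5}.
Row 5, column 2: eliminating its row and column leaves {5, 4, 2}.
Row 5, column 3: eliminating its row and column leaves {5, 1}.
Row 5, column 4: eliminating its row and column leaves {5, 2, 1}.
Row 5, column 5: eliminating its row and column leaves {5, 4, 1}.
Enumerating the assignments across these blanks that avoid any row or column repeat gives 3 completions.

3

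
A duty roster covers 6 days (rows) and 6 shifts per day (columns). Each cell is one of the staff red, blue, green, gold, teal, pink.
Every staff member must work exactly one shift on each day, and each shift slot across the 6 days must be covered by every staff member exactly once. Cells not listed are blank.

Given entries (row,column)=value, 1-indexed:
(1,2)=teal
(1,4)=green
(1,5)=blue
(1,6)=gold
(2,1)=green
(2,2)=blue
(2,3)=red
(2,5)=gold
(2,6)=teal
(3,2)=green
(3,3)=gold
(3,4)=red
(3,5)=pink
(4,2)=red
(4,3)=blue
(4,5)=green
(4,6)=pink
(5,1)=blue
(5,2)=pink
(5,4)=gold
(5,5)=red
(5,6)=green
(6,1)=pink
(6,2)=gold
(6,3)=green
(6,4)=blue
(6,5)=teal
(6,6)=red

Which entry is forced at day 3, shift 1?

Day 3 already has {red, green, gold, pink} and shift 1 already has {blue, green, pink}, so day 3, shift 1 must be teal.

teal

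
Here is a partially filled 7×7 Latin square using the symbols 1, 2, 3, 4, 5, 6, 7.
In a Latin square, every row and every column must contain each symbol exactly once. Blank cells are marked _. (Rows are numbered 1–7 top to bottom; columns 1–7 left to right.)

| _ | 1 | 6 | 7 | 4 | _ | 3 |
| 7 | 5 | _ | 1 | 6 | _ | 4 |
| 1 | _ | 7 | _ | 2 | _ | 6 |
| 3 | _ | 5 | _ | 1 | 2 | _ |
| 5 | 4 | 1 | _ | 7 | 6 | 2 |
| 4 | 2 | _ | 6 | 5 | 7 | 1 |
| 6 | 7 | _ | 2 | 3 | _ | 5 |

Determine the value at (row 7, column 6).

1

Row 1, column 1: row 1 has {1, 3, 4, 6, 7} and column 1 has {1, 3, 4, 5, 6, 7}, leaving only 2.
Row 1, column 6: row 1 has {1, 2, 3, 4, 6, 7} and column 6 has {2, 6, 7}, leaving only 5.
Row 2, column 6: row 2 has {1, 4, 5, 6, 7} and column 6 has {2, 5, 6, 7}, leaving only 3.
Row 2, column 3: row 2 has {1, 3, 4, 5, 6, 7} and column 3 has {1, 5, 6, 7}, leaving only 2.
Row 3, column 2: row 3 has {1, 2, 6, 7} and column 2 has {1, 2, 4, 5, 7}, leaving only 3.
Row 3, column 6: row 3 has {1, 2, 3, 6, 7} and column 6 has {2, 3, 5, 6, 7}, leaving only 4.
Row 7 already has {2, 3, 5, 6, 7} and column 6 already has {2, 3, 4, 5, 6, 7}, so row 7, column 6 must be 1.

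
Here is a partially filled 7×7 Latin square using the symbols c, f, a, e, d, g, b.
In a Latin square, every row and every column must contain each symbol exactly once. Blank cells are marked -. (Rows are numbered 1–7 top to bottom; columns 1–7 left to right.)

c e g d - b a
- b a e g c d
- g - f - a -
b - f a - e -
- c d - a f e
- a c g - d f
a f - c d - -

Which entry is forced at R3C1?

d

Row 1, column 5: row 1 has {c, a, e, d, g, b} and column 5 has {a, d, g}, leaving only f.
Row 2, column 1: row 2 has {c, a, e, d, g, b} and column 1 has {c, a, b}, leaving only f.
Row 4, column 2: row 4 has {f, a, e, b} and column 2 has {c, f, a, e, g, b}, leaving only d.
Row 4, column 5: row 4 has {f, a, e, d, b} and column 5 has {f, a, d, g}, leaving only c.
Row 4, column 7: row 4 has {c, f, a, e, d, b} and column 7 has {f, a, e, d}, leaving only g.
Row 5, column 1: row 5 has {c, f, a, e, d} and column 1 has {c, f, a, b}, leaving only g.
Row 5, column 4: row 5 has {c, f, a, e, d, g} and column 4 has {c, f, a, e, d, g}, leaving only b.
Row 6, column 1: row 6 has {c, f, a, d, g} and column 1 has {c, f, a, g, b}, leaving only e.
Row 3 already has {f, a, g} and column 1 already has {c, f, a, e, g, b}, so row 3, column 1 must be d.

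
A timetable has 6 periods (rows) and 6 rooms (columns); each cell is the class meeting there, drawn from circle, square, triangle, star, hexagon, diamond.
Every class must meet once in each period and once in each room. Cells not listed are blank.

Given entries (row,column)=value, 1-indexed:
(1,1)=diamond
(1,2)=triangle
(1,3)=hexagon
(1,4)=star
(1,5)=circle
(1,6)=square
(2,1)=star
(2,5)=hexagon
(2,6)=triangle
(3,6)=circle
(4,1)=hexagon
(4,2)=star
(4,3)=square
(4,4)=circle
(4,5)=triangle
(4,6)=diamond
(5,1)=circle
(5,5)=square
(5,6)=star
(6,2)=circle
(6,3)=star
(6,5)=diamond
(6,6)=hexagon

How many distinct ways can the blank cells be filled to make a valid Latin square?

Period 2, room 2: eliminating its period and room leaves {square, diamond}.
Period 2, room 3: eliminating its period and room leaves {circle, diamond}.
Period 2, room 4: eliminating its period and room leaves {square, diamond}.
Period 3, room 1: eliminating its period and room leaves {square, triangle}.
Period 3, room 2: eliminating its period and room leaves {square, hexagon, diamond}.
Period 3, room 3: eliminating its period and room leaves {triangle, diamond}.
Period 3, room 4: eliminating its period and room leaves {square, triangle, hexagon, diamond}.
Period 3, room 5: eliminating its period and room leaves {star}.
Period 5, room 2: eliminating its period and room leaves {hexagon, diamond}.
Period 5, room 3: eliminating its period and room leaves {triangle, diamond}.
Period 5, room 4: eliminating its period and room leaves {triangle, hexagon, diamond}.
Period 6, room 1: eliminating its period and room leaves {square, triangle}.
Period 6, room 4: eliminating its period and room leaves {square, triangle}.
Enumerating the assignments across these blanks that avoid any period or room repeat gives 4 completions.

4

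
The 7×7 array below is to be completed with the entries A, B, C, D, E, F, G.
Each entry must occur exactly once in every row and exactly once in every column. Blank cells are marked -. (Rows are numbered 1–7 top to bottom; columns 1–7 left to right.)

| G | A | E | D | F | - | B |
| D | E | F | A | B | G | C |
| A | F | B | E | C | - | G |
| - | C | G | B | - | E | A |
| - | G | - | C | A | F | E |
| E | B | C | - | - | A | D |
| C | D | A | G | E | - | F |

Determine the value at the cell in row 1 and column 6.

Row 1 already has {A, B, D, E, F, G} and column 6 already has {A, E, F, G}, so row 1, column 6 must be C.

C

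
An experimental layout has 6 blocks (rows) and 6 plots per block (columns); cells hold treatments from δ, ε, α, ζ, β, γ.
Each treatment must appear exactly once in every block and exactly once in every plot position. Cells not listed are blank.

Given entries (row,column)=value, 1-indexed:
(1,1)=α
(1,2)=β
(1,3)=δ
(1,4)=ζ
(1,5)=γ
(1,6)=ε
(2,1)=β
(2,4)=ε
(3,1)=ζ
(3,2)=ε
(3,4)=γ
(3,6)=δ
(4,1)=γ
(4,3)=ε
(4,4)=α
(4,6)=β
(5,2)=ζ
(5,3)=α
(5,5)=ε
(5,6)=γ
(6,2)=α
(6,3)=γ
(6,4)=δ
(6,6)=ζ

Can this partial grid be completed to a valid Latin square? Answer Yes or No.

Yes

No block or plot among the givens repeats a symbol, and propagating forced cells runs into no contradiction.
One valid completion exists (for instance, α β δ ζ γ ε / β γ ζ ε δ α / ζ ε β γ α δ / γ δ ε α ζ β / δ ζ α β ε γ / ε α γ δ β ζ).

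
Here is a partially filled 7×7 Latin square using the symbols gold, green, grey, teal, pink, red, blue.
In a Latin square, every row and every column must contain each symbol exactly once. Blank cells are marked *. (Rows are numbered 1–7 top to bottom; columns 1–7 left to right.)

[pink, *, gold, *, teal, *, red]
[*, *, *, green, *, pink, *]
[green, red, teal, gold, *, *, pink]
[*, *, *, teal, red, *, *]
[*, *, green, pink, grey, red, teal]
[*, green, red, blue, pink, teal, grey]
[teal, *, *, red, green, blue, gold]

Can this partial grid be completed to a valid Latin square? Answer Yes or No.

No row or column among the givens repeats a symbol, and propagating forced cells runs into no contradiction.
One valid completion exists (for instance, pink blue gold grey teal green red / red teal grey green gold pink blue / green red teal gold blue grey pink / grey pink blue teal red gold green / blue gold green pink grey red teal / gold green red blue pink teal grey / teal grey pink red green blue gold).

Yes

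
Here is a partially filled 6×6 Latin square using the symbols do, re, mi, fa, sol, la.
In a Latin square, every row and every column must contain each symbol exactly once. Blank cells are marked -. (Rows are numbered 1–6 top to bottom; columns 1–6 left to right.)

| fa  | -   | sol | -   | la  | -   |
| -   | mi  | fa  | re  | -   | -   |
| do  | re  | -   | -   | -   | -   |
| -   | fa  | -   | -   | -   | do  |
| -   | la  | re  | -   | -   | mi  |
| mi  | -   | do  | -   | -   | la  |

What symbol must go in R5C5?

fa

Row 1, column 2: row 1 has {fa, sol, la} and column 2 has {re, mi, fa, la}, leaving only do.
Row 1, column 4: row 1 has {do, fa, sol, la} and column 4 has {re}, leaving only mi.
Row 1, column 6: row 1 has {do, mi, fa, sol, la} and column 6 has {do, mi, la}, leaving only re.
Row 2, column 6: row 2 has {re, mi, fa} and column 6 has {do, re, mi, la}, leaving only sol.
Row 2, column 1: row 2 has {re, mi, fa, sol} and column 1 has {do, mi, fa}, leaving only la.
Row 2, column 5: row 2 has {re, mi, fa, sol, la} and column 5 has {la}, leaving only do.
Row 3, column 6: row 3 has {do, re} and column 6 has {do, re, mi, sol, la}, leaving only fa.
Row 5, column 1: row 5 has {re, mi, la} and column 1 has {do, mi, fa, la}, leaving only sol.
Row 5 already has {re, mi, sol, la} and column 5 already has {do, la}, so row 5, column 5 must be fa.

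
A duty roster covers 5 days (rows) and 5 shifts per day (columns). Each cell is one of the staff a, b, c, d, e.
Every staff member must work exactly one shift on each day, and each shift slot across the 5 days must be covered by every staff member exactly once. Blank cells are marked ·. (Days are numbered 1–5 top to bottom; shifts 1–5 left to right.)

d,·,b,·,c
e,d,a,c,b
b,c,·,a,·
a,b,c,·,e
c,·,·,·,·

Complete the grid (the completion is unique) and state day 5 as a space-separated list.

c e d b a

Day 1, shift 4: day 1 has {b, c, d} and shift 4 has {a, c}, leaving only e.
Day 1, shift 2: day 1 has {b, c, d, e} and shift 2 has {b, c, d}, leaving only a.
Day 5, shift 2: day 5 has {c} and shift 2 has {a, b, c, d}, leaving only e.
Day 5, shift 3: day 5 has {c, e} and shift 3 has {a, b, c}, leaving only d.
Day 5, shift 4: day 5 has {c, d, e} and shift 4 has {a, c, e}, leaving only b.
Day 5, shift 5: day 5 has {b, c, d, e} and shift 5 has {b, c, e}, leaving only a.
So day 5 reads: c e d b a.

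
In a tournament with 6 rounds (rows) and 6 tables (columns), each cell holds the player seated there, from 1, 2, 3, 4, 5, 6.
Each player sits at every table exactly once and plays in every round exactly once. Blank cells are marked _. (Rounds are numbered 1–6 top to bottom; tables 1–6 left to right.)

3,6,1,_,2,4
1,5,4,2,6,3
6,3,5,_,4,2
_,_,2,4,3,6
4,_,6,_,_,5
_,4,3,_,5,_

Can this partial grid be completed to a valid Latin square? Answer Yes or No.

No round or table among the givens repeats a symbol, and propagating forced cells runs into no contradiction.
One valid completion exists (for instance, 3 6 1 5 2 4 / 1 5 4 2 6 3 / 6 3 5 1 4 2 / 5 1 2 4 3 6 / 4 2 6 3 1 5 / 2 4 3 6 5 1).

Yes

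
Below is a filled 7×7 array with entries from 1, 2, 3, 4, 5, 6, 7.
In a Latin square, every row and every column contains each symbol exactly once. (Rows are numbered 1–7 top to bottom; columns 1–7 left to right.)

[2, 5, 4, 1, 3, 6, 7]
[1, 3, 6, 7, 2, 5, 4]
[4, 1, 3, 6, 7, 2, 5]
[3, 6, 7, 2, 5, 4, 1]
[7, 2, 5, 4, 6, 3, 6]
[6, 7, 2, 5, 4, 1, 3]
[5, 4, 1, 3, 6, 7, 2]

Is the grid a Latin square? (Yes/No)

Row 5 contains 6 twice (at columns 5 and 7), so it is not a permutation.

No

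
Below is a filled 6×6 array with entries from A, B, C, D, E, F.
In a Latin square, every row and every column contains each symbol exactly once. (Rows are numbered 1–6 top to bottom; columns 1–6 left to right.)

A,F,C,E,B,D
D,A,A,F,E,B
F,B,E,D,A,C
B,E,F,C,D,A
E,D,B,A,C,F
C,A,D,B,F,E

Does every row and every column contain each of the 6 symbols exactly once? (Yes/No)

No

Column 2 contains A twice (at rows 2 and 6), so it is not a permutation.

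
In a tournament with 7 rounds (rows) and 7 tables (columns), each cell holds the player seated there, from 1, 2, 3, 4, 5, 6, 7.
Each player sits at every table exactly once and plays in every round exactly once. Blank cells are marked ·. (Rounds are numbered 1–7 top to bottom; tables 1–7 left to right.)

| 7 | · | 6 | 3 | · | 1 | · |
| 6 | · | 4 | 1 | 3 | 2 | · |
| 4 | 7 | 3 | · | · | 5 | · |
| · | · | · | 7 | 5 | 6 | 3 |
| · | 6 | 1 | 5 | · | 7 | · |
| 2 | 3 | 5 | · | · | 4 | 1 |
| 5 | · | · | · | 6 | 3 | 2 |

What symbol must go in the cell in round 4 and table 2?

4

Round 2, table 2: round 2 has {1, 2, 3, 4, 6} and table 2 has {3, 6, 7}, leaving only 5.
Round 2, table 7: round 2 has {1, 2, 3, 4, 5, 6} and table 7 has {1, 2, 3}, leaving only 7.
Round 3, table 7: round 3 has {3, 4, 5, 7} and table 7 has {1, 2, 3, 7}, leaving only 6.
Round 3, table 4: round 3 has {3, 4, 5, 6, 7} and table 4 has {1, 3, 5, 7}, leaving only 2.
Round 3, table 5: round 3 has {2, 3, 4, 5, 6, 7} and table 5 has {3, 5, 6}, leaving only 1.
Round 4, table 1: round 4 has {3, 5, 6, 7} and table 1 has {2, 4, 5, 6, 7}, leaving only 1.
Round 4, table 3: round 4 has {1, 3, 5, 6, 7} and table 3 has {1, 3, 4, 5, 6}, leaving only 2.
Round 4 already has {1, 2, 3, 5, 6, 7} and table 2 already has {3, 5, 6, 7}, so round 4, table 2 must be 4.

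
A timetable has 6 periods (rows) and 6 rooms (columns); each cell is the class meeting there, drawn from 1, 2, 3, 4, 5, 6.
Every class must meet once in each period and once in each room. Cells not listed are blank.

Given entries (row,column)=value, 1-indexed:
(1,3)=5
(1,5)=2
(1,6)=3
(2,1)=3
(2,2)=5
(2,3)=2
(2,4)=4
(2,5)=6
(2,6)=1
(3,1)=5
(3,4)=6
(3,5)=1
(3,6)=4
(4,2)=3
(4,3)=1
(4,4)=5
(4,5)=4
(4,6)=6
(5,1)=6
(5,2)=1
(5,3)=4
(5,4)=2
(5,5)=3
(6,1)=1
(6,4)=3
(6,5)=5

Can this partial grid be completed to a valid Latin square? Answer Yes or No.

Yes

No period or room among the givens repeats a symbol, and propagating forced cells runs into no contradiction.
One valid completion exists (for instance, 4 6 5 1 2 3 / 3 5 2 4 6 1 / 5 2 3 6 1 4 / 2 3 1 5 4 6 / 6 1 4 2 3 5 / 1 4 6 3 5 2).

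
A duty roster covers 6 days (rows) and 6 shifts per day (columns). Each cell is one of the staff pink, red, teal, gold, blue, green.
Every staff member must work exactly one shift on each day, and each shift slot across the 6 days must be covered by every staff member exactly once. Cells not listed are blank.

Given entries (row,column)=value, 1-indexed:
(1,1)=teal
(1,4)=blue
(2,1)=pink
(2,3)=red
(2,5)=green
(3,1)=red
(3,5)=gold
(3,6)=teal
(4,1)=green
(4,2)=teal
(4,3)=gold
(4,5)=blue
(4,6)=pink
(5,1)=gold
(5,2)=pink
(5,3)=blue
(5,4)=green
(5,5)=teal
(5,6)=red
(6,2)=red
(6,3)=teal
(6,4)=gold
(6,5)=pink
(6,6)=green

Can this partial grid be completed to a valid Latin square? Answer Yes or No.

Yes

No day or shift among the givens repeats a symbol, and propagating forced cells runs into no contradiction.
One valid completion exists (for instance, teal green pink blue red gold / pink gold red teal green blue / red blue green pink gold teal / green teal gold red blue pink / gold pink blue green teal red / blue red teal gold pink green).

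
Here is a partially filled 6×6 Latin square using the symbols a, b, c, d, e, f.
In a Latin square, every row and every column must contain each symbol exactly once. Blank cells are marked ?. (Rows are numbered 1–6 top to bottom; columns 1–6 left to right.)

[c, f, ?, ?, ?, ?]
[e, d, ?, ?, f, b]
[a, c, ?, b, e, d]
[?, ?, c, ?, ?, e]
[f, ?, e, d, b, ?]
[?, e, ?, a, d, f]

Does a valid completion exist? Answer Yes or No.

Row 1, column 4: row 1 has {c, f} and column 4 has {a, b, d}, so it must be e.
Row 1, column 5: row 1 has {c, e, f} and column 5 has {b, d, e, f}, so it must be a.
Now row 1, column 6: row 1 together with column 6 already contain {a, b, c, d, e, f} — every symbol — so nothing can go there. The grid has no valid completion.

No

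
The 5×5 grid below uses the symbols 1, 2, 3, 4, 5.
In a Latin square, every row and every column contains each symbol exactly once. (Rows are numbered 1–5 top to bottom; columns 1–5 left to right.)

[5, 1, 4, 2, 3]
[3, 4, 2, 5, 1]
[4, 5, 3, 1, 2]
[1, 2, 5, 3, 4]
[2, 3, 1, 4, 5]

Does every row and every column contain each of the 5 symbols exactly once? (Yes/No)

Yes

Each row is a permutation of the 5 symbols, and so is each column.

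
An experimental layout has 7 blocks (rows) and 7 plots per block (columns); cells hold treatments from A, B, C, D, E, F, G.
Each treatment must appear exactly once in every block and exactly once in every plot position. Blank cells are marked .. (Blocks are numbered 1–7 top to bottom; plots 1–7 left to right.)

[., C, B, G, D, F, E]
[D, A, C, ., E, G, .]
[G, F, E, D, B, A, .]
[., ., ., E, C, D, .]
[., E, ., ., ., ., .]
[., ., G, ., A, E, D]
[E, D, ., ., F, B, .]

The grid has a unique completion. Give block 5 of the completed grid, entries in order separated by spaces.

F E D A G C B

Block 5, plot 5: block 5 has {E} and plot 5 has {A, B, C, D, E, F}, leaving only G.
Block 5, plot 6: block 5 has {E, G} and plot 6 has {A, B, D, E, F, G}, leaving only C.
Block 1, plot 1: block 1 has {B, C, D, E, F, G} and plot 1 has {D, E, G}, leaving only A.
Block 3, plot 7: block 3 has {A, B, D, E, F, G} and plot 7 has {D, E}, leaving only C.
Block 6, plot 2: block 6 has {A, D, E, G} and plot 2 has {A, C, D, E, F}, leaving only B.
Block 4, plot 2: block 4 has {C, D, E} and plot 2 has {A, B, C, D, E, F}, leaving only G.
Block 7, plot 3: block 7 has {B, D, E, F} and plot 3 has {B, C, E, G}, leaving only A.
Block 4, plot 3: block 4 has {C, D, E, G} and plot 3 has {A, B, C, E, G}, leaving only F.
Block 5, plot 3: block 5 has {C, E, G} and plot 3 has {A, B, C, E, F, G}, leaving only D.
Block 4, plot 1: block 4 has {C, D, E, F, G} and plot 1 has {A, D, E, G}, leaving only B.
Block 5, plot 1: block 5 has {C, D, E, G} and plot 1 has {A, B, D, E, G}, leaving only F.
Block 4, plot 7: block 4 has {B, C, D, E, F, G} and plot 7 has {C, D, E}, leaving only A.
Block 5, plot 7: block 5 has {C, D, E, F, G} and plot 7 has {A, C, D, E}, leaving only B.
Block 5, plot 4: block 5 has {B, C, D, E, F, G} and plot 4 has {D, E, G}, leaving only A.
So block 5 reads: F E D A G C B.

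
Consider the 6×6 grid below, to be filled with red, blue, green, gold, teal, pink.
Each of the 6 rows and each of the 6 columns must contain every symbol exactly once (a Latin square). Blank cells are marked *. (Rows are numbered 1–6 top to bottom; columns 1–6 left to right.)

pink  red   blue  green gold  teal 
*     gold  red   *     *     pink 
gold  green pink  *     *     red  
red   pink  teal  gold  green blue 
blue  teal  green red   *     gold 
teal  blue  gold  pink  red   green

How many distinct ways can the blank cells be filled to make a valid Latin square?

2

Row 2, column 1: eliminating its row and column leaves {green}.
Row 2, column 4: eliminating its row and column leaves {blue, teal}.
Row 2, column 5: eliminating its row and column leaves {blue, teal}.
Row 3, column 4: eliminating its row and column leaves {blue, teal}.
Row 3, column 5: eliminating its row and column leaves {blue, teal}.
Row 5, column 5: eliminating its row and column leaves {pink}.
Enumerating the assignments across these blanks that avoid any row or column repeat gives 2 completions.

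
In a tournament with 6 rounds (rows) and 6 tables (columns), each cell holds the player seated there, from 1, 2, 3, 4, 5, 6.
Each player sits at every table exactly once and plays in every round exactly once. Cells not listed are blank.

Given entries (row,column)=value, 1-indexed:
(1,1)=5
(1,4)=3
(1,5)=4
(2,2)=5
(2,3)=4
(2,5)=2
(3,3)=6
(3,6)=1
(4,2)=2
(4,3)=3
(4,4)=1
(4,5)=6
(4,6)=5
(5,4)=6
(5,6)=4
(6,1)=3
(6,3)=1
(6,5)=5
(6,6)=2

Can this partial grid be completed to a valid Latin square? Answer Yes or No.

Round 2, table 4: round 2 together with table 4 already contain {1, 2, 3, 4, 5, 6} — every symbol — so nothing can go there. The grid has no valid completion.

No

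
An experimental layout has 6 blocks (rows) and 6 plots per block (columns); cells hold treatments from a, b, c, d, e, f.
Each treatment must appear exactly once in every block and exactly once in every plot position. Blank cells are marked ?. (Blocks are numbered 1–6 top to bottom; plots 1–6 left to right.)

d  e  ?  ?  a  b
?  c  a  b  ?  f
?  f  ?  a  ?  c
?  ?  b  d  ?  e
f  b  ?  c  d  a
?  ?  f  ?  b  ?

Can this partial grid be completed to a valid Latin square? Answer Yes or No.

Block 1, plot 3: block 1 has {a, b, d, e} and plot 3 has {a, b, f}, so it must be c.
Block 1, plot 4: block 1 has {a, b, c, d, e} and plot 4 has {a, b, c, d}, so it must be f.
Block 2, plot 1: block 2 has {a, b, c, f} and plot 1 has {d, f}, so it must be e.
Now block 2, plot 5: block 2 together with plot 5 already contain {a, b, c, d, e, f} — every symbol — so nothing can go there. The grid has no valid completion.

No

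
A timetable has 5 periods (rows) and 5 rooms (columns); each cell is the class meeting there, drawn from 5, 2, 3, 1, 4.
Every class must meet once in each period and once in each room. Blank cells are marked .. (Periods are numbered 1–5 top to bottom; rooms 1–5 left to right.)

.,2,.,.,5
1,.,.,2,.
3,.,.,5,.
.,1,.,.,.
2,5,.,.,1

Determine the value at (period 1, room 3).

Period 1, room 1: period 1 has {5, 2} and room 1 has {2, 3, 1}, leaving only 4.
Period 3, room 2: period 3 has {5, 3} and room 2 has {5, 2, 1}, leaving only 4.
Period 2, room 2: period 2 has {2, 1} and room 2 has {5, 2, 1, 4}, leaving only 3.
Period 2, room 5: period 2 has {2, 3, 1} and room 5 has {5, 1}, leaving only 4.
Period 2, room 3: period 2 has {2, 3, 1, 4} and room 3 has {}, leaving only 5.
Period 3, room 5: period 3 has {5, 3, 4} and room 5 has {5, 1, 4}, leaving only 2.
Period 3, room 3: period 3 has {5, 2, 3, 4} and room 3 has {5}, leaving only 1.
Period 1 already has {5, 2, 4} and room 3 already has {5, 1}, so period 1, room 3 must be 3.

3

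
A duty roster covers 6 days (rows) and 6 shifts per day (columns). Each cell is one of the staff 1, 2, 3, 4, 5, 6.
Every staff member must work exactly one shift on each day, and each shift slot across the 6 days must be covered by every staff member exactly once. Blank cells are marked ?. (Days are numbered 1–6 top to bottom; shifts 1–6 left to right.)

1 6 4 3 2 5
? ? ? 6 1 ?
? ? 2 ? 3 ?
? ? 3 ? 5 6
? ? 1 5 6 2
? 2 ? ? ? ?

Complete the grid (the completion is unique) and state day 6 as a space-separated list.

Day 6, shift 5: day 6 has {2} and shift 5 has {1, 2, 3, 5, 6}, leaving only 4.
Day 6, shift 4: day 6 has {2, 4} and shift 4 has {3, 5, 6}, leaving only 1.
Day 6, shift 6: day 6 has {1, 2, 4} and shift 6 has {2, 5, 6}, leaving only 3.
Day 2, shift 3: day 2 has {1, 6} and shift 3 has {1, 2, 3, 4}, leaving only 5.
Day 6, shift 3: day 6 has {1, 2, 3, 4} and shift 3 has {1, 2, 3, 4, 5}, leaving only 6.
Day 6, shift 1: day 6 has {1, 2, 3, 4, 6} and shift 1 has {1}, leaving only 5.
So day 6 reads: 5 2 6 1 4 3.

5 2 6 1 4 3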